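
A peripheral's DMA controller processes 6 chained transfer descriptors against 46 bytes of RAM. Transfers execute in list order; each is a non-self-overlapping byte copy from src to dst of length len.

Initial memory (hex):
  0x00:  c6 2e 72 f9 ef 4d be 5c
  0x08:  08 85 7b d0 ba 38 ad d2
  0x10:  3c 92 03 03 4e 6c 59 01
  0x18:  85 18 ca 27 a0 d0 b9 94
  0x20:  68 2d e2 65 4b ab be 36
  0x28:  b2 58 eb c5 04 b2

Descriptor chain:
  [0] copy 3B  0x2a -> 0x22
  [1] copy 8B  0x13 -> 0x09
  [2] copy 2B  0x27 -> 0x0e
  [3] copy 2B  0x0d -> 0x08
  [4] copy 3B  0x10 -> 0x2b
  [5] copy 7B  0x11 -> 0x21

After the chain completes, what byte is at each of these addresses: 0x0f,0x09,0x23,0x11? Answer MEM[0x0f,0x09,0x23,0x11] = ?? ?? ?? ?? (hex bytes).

[0] 0x2a->0x22 len=3 : eb c5 04
[1] 0x13->0x09 len=8 : 03 4e 6c 59 01 85 18 ca
[2] 0x27->0x0e len=2 : 36 b2
[3] 0x0d->0x08 len=2 : 01 36
[4] 0x10->0x2b len=3 : ca 92 03
[5] 0x11->0x21 len=7 : 92 03 03 4e 6c 59 01
query mem[0x0f]=0xb2, mem[0x09]=0x36, mem[0x23]=0x03, mem[0x11]=0x92

MEM[0x0f,0x09,0x23,0x11] = b2 36 03 92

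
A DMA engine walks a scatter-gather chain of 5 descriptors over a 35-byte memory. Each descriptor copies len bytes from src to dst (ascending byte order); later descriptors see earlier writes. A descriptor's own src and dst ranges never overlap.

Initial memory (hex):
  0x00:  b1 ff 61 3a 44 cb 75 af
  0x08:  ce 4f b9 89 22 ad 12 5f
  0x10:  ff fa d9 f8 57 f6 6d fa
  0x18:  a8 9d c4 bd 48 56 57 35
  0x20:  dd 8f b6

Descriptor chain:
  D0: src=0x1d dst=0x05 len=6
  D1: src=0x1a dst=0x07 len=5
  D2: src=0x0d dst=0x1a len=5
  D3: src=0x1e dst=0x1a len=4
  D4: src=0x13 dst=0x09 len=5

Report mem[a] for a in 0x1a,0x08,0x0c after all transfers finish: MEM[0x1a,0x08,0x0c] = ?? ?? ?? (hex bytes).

  after D0: wrote 6B at 0x05 = 565735dd8fb6
  after D1: wrote 5B at 0x07 = c4bd485657
  after D2: wrote 5B at 0x1a = ad125ffffa
  after D3: wrote 4B at 0x1a = fa35dd8f
  after D4: wrote 5B at 0x09 = f857f66dfa
query mem[0x1a]=0xfa, mem[0x08]=0xbd, mem[0x0c]=0x6d

MEM[0x1a,0x08,0x0c] = fa bd 6d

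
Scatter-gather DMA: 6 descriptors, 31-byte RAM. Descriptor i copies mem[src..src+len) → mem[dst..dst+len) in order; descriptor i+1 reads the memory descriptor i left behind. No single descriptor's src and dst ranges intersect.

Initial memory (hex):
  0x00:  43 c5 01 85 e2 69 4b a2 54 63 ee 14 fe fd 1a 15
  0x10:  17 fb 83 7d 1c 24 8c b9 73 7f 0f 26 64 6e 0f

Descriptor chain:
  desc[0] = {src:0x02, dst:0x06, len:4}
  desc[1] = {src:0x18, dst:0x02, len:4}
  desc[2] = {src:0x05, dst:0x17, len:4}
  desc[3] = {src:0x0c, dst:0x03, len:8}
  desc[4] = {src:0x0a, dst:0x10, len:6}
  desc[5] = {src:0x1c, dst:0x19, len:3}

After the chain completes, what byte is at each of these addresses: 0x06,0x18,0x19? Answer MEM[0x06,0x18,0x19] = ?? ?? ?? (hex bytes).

MEM[0x06,0x18,0x19] = 15 01 64

#0 dst[0x06+4] := {0x01,0x85,0xe2,0x69}
#1 dst[0x02+4] := {0x73,0x7f,0x0f,0x26}
#2 dst[0x17+4] := {0x26,0x01,0x85,0xe2}
#3 dst[0x03+8] := {0xfe,0xfd,0x1a,0x15,0x17,0xfb,0x83,0x7d}
#4 dst[0x10+6] := {0x7d,0x14,0xfe,0xfd,0x1a,0x15}
#5 dst[0x19+3] := {0x64,0x6e,0x0f}
query mem[0x06]=0x15, mem[0x18]=0x01, mem[0x19]=0x64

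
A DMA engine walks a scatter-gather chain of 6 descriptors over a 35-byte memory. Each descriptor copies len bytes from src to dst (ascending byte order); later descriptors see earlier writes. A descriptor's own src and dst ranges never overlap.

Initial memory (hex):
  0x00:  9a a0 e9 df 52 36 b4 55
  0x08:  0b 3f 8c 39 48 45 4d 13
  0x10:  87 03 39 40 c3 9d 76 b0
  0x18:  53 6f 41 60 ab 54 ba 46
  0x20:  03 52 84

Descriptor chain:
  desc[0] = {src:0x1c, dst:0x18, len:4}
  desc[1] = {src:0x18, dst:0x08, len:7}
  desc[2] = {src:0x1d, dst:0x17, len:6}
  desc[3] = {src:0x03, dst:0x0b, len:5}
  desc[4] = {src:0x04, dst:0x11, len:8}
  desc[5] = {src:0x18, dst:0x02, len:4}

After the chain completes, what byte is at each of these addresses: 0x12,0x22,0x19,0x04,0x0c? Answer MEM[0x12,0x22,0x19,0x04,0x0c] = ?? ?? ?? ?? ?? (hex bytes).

MEM[0x12,0x22,0x19,0x04,0x0c] = 36 84 46 03 52

#0 dst[0x18+4] := {0xab,0x54,0xba,0x46}
#1 dst[0x08+7] := {0xab,0x54,0xba,0x46,0xab,0x54,0xba}
#2 dst[0x17+6] := {0x54,0xba,0x46,0x03,0x52,0x84}
#3 dst[0x0b+5] := {0xdf,0x52,0x36,0xb4,0x55}
#4 dst[0x11+8] := {0x52,0x36,0xb4,0x55,0xab,0x54,0xba,0xdf}
#5 dst[0x02+4] := {0xdf,0x46,0x03,0x52}
query mem[0x12]=0x36, mem[0x22]=0x84, mem[0x19]=0x46, mem[0x04]=0x03, mem[0x0c]=0x52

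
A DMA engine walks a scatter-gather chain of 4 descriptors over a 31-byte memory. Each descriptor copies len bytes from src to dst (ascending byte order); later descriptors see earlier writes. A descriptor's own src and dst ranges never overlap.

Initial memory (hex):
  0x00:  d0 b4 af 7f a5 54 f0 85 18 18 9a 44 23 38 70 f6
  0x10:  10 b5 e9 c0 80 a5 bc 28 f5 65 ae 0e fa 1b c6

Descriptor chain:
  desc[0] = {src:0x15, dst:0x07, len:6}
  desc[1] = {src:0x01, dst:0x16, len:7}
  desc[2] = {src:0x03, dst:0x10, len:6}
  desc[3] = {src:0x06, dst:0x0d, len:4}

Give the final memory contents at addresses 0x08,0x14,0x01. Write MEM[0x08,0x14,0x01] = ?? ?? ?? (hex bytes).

MEM[0x08,0x14,0x01] = bc a5 b4

  after D0: wrote 6B at 0x07 = a5bc28f565ae
  after D1: wrote 7B at 0x16 = b4af7fa554f0a5
  after D2: wrote 6B at 0x10 = 7fa554f0a5bc
  after D3: wrote 4B at 0x0d = f0a5bc28
query mem[0x08]=0xbc, mem[0x14]=0xa5, mem[0x01]=0xb4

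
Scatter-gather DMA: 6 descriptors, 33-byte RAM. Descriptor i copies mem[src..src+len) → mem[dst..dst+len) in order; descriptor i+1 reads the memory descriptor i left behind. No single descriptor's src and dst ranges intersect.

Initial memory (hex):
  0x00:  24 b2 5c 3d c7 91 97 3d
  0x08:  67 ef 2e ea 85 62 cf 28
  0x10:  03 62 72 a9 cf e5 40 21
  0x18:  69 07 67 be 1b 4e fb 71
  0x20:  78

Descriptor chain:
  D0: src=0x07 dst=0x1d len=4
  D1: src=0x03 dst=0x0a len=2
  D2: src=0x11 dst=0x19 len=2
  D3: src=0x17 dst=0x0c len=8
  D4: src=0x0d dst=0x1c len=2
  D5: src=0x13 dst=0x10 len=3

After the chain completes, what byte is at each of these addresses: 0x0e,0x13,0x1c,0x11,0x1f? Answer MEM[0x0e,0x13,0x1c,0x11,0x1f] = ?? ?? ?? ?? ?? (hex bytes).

MEM[0x0e,0x13,0x1c,0x11,0x1f] = 62 67 69 cf ef

D0: mem[0x1d..0x20] <- [3d 67 ef 2e]
D1: mem[0x0a..0x0b] <- [3d c7]
D2: mem[0x19..0x1a] <- [62 72]
D3: mem[0x0c..0x13] <- [21 69 62 72 be 1b 3d 67]
D4: mem[0x1c..0x1d] <- [69 62]
D5: mem[0x10..0x12] <- [67 cf e5]
query mem[0x0e]=0x62, mem[0x13]=0x67, mem[0x1c]=0x69, mem[0x11]=0xcf, mem[0x1f]=0xef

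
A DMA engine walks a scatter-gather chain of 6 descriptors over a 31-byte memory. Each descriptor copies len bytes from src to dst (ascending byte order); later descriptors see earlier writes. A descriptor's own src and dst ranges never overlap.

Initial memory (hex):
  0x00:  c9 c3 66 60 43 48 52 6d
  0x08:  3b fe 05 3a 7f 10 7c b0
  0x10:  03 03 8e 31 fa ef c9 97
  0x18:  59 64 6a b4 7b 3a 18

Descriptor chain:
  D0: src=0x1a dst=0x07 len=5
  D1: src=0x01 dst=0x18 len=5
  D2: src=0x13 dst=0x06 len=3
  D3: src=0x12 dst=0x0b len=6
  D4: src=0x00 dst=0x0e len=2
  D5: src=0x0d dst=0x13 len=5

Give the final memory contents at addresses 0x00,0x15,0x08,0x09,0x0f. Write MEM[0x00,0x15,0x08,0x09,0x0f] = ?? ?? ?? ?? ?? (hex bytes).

  after D0: wrote 5B at 0x07 = 6ab47b3a18
  after D1: wrote 5B at 0x18 = c366604348
  after D2: wrote 3B at 0x06 = 31faef
  after D3: wrote 6B at 0x0b = 8e31faefc997
  after D4: wrote 2B at 0x0e = c9c3
  after D5: wrote 5B at 0x13 = fac9c39703
query mem[0x00]=0xc9, mem[0x15]=0xc3, mem[0x08]=0xef, mem[0x09]=0x7b, mem[0x0f]=0xc3

MEM[0x00,0x15,0x08,0x09,0x0f] = c9 c3 ef 7b c3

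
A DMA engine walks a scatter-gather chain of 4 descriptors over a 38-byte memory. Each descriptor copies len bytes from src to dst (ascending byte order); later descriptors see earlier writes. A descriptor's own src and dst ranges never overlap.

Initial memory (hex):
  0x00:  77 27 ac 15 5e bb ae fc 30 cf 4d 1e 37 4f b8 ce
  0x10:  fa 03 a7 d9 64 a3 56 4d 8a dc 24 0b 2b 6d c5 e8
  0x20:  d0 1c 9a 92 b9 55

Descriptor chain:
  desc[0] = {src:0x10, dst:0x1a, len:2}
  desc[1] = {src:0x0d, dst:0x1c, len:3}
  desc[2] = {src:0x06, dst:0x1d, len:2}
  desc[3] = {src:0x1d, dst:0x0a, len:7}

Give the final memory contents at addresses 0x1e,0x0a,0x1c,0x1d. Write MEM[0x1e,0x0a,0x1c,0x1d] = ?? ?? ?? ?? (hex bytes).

MEM[0x1e,0x0a,0x1c,0x1d] = fc ae 4f ae

D0: mem[0x1a..0x1b] <- [fa 03]
D1: mem[0x1c..0x1e] <- [4f b8 ce]
D2: mem[0x1d..0x1e] <- [ae fc]
D3: mem[0x0a..0x10] <- [ae fc e8 d0 1c 9a 92]
query mem[0x1e]=0xfc, mem[0x0a]=0xae, mem[0x1c]=0x4f, mem[0x1d]=0xae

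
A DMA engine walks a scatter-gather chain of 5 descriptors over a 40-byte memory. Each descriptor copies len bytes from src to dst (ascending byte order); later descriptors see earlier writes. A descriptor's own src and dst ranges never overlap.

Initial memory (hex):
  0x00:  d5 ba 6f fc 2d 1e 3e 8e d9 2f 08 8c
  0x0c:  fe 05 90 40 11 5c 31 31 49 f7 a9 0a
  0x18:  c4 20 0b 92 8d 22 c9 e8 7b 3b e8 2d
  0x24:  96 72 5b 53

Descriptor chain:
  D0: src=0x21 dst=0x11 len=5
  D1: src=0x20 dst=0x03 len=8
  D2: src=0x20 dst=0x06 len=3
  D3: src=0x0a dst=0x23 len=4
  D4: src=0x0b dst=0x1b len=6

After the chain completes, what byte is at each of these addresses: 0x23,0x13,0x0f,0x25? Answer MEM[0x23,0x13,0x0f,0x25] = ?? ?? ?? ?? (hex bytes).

MEM[0x23,0x13,0x0f,0x25] = 53 2d 40 fe

[0] 0x21->0x11 len=5 : 3b e8 2d 96 72
[1] 0x20->0x03 len=8 : 7b 3b e8 2d 96 72 5b 53
[2] 0x20->0x06 len=3 : 7b 3b e8
[3] 0x0a->0x23 len=4 : 53 8c fe 05
[4] 0x0b->0x1b len=6 : 8c fe 05 90 40 11
query mem[0x23]=0x53, mem[0x13]=0x2d, mem[0x0f]=0x40, mem[0x25]=0xfe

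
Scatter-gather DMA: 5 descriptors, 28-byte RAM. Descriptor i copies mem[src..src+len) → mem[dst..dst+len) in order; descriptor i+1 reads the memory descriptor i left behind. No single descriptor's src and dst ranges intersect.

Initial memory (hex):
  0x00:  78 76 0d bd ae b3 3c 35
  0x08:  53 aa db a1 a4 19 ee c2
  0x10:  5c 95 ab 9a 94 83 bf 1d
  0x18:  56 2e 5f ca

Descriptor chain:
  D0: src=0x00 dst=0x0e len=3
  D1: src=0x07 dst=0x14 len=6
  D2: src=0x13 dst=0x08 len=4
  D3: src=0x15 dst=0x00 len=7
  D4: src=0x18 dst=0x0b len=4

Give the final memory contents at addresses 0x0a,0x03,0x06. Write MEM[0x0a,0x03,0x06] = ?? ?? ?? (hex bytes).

#0 dst[0x0e+3] := {0x78,0x76,0x0d}
#1 dst[0x14+6] := {0x35,0x53,0xaa,0xdb,0xa1,0xa4}
#2 dst[0x08+4] := {0x9a,0x35,0x53,0xaa}
#3 dst[0x00+7] := {0x53,0xaa,0xdb,0xa1,0xa4,0x5f,0xca}
#4 dst[0x0b+4] := {0xa1,0xa4,0x5f,0xca}
query mem[0x0a]=0x53, mem[0x03]=0xa1, mem[0x06]=0xca

MEM[0x0a,0x03,0x06] = 53 a1 ca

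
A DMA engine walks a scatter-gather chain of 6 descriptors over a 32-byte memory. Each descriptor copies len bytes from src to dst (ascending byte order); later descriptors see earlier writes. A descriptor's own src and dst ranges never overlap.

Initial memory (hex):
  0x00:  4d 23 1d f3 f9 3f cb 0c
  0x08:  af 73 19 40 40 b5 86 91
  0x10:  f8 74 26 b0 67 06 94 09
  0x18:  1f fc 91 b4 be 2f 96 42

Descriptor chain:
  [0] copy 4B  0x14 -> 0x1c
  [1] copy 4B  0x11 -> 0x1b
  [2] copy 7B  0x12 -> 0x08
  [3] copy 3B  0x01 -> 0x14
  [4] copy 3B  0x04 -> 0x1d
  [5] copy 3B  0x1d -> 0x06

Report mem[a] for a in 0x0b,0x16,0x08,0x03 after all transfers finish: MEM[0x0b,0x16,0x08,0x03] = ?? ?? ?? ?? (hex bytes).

D0: mem[0x1c..0x1f] <- [67 06 94 09]
D1: mem[0x1b..0x1e] <- [74 26 b0 67]
D2: mem[0x08..0x0e] <- [26 b0 67 06 94 09 1f]
D3: mem[0x14..0x16] <- [23 1d f3]
D4: mem[0x1d..0x1f] <- [f9 3f cb]
D5: mem[0x06..0x08] <- [f9 3f cb]
query mem[0x0b]=0x06, mem[0x16]=0xf3, mem[0x08]=0xcb, mem[0x03]=0xf3

MEM[0x0b,0x16,0x08,0x03] = 06 f3 cb f3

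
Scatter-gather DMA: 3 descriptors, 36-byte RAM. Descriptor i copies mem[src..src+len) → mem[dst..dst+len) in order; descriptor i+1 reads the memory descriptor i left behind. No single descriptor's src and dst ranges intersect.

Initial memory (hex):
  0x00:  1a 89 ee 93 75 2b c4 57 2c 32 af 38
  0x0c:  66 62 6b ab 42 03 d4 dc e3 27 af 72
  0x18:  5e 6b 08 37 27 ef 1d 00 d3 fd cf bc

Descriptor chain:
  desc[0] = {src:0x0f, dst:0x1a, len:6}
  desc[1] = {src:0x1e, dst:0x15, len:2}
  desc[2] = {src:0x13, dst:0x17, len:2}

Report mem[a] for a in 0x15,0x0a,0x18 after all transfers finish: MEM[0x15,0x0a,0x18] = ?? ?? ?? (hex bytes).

MEM[0x15,0x0a,0x18] = dc af e3

[0] 0x0f->0x1a len=6 : ab 42 03 d4 dc e3
[1] 0x1e->0x15 len=2 : dc e3
[2] 0x13->0x17 len=2 : dc e3
query mem[0x15]=0xdc, mem[0x0a]=0xaf, mem[0x18]=0xe3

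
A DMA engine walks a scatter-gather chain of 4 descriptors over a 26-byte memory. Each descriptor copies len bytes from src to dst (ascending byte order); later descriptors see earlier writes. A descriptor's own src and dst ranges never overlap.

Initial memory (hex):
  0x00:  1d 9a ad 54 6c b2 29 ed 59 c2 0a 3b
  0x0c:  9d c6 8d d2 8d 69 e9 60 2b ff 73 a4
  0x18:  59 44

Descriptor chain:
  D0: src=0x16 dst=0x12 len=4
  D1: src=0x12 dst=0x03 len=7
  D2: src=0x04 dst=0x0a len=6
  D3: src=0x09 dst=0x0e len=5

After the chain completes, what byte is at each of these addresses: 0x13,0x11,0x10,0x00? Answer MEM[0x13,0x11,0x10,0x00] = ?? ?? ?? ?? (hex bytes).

MEM[0x13,0x11,0x10,0x00] = a4 44 59 1d

#0 dst[0x12+4] := {0x73,0xa4,0x59,0x44}
#1 dst[0x03+7] := {0x73,0xa4,0x59,0x44,0x73,0xa4,0x59}
#2 dst[0x0a+6] := {0xa4,0x59,0x44,0x73,0xa4,0x59}
#3 dst[0x0e+5] := {0x59,0xa4,0x59,0x44,0x73}
query mem[0x13]=0xa4, mem[0x11]=0x44, mem[0x10]=0x59, mem[0x00]=0x1d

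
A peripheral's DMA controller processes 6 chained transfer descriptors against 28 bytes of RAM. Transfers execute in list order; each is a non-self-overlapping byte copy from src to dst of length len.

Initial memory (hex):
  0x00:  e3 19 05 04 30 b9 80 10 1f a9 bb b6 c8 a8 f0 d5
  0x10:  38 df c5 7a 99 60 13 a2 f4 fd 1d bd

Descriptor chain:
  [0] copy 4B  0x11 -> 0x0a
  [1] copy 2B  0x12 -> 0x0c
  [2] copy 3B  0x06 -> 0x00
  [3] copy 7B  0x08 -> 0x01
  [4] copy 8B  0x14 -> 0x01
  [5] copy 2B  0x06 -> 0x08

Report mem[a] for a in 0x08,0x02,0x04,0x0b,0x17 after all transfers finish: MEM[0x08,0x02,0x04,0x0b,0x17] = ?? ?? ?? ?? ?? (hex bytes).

MEM[0x08,0x02,0x04,0x0b,0x17] = fd 60 a2 c5 a2

#0 dst[0x0a+4] := {0xdf,0xc5,0x7a,0x99}
#1 dst[0x0c+2] := {0xc5,0x7a}
#2 dst[0x00+3] := {0x80,0x10,0x1f}
#3 dst[0x01+7] := {0x1f,0xa9,0xdf,0xc5,0xc5,0x7a,0xf0}
#4 dst[0x01+8] := {0x99,0x60,0x13,0xa2,0xf4,0xfd,0x1d,0xbd}
#5 dst[0x08+2] := {0xfd,0x1d}
query mem[0x08]=0xfd, mem[0x02]=0x60, mem[0x04]=0xa2, mem[0x0b]=0xc5, mem[0x17]=0xa2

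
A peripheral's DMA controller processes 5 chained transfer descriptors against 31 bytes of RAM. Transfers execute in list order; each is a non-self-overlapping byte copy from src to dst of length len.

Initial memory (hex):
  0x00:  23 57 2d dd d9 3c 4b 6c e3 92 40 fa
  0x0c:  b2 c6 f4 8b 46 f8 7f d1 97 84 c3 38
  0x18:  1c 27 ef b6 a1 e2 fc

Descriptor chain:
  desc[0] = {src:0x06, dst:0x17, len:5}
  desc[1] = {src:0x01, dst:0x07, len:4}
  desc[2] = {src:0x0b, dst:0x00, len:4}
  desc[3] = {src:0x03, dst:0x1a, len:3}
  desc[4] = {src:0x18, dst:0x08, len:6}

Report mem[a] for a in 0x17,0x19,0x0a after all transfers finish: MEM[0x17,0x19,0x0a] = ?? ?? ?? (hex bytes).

MEM[0x17,0x19,0x0a] = 4b e3 f4

#0 dst[0x17+5] := {0x4b,0x6c,0xe3,0x92,0x40}
#1 dst[0x07+4] := {0x57,0x2d,0xdd,0xd9}
#2 dst[0x00+4] := {0xfa,0xb2,0xc6,0xf4}
#3 dst[0x1a+3] := {0xf4,0xd9,0x3c}
#4 dst[0x08+6] := {0x6c,0xe3,0xf4,0xd9,0x3c,0xe2}
query mem[0x17]=0x4b, mem[0x19]=0xe3, mem[0x0a]=0xf4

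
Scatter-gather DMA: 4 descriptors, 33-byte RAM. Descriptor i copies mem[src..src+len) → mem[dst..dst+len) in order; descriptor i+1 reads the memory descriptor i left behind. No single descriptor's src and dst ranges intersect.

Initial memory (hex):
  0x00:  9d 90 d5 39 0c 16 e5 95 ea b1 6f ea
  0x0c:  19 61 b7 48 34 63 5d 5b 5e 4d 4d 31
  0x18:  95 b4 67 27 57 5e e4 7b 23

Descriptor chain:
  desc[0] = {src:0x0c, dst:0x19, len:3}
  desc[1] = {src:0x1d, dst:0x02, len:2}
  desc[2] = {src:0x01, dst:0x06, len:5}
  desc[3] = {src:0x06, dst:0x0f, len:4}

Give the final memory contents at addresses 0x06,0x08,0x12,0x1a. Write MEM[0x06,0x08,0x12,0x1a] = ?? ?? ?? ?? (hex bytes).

MEM[0x06,0x08,0x12,0x1a] = 90 e4 0c 61

  after D0: wrote 3B at 0x19 = 1961b7
  after D1: wrote 2B at 0x02 = 5ee4
  after D2: wrote 5B at 0x06 = 905ee40c16
  after D3: wrote 4B at 0x0f = 905ee40c
query mem[0x06]=0x90, mem[0x08]=0xe4, mem[0x12]=0x0c, mem[0x1a]=0x61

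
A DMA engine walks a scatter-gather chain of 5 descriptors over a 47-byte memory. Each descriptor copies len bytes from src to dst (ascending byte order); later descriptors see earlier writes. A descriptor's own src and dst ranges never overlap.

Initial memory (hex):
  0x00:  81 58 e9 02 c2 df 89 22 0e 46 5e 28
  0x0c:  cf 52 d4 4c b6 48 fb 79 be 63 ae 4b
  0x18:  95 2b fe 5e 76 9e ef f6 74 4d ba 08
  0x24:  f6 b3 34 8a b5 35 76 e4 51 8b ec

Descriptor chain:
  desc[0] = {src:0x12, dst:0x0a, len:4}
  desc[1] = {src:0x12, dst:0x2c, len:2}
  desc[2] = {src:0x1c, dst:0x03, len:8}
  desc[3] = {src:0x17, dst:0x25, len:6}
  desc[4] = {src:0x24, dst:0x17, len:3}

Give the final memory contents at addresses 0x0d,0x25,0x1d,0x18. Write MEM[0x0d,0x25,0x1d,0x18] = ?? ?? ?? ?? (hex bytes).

MEM[0x0d,0x25,0x1d,0x18] = 63 4b 9e 4b

#0 dst[0x0a+4] := {0xfb,0x79,0xbe,0x63}
#1 dst[0x2c+2] := {0xfb,0x79}
#2 dst[0x03+8] := {0x76,0x9e,0xef,0xf6,0x74,0x4d,0xba,0x08}
#3 dst[0x25+6] := {0x4b,0x95,0x2b,0xfe,0x5e,0x76}
#4 dst[0x17+3] := {0xf6,0x4b,0x95}
query mem[0x0d]=0x63, mem[0x25]=0x4b, mem[0x1d]=0x9e, mem[0x18]=0x4b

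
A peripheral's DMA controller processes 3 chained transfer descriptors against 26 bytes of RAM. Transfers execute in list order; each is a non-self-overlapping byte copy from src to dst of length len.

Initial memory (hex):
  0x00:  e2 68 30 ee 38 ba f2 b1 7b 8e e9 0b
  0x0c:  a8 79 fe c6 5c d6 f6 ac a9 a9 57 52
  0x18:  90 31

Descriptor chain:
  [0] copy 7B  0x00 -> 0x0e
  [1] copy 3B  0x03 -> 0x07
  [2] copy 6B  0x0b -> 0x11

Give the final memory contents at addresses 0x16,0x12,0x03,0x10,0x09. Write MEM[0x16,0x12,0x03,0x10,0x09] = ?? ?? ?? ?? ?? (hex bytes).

MEM[0x16,0x12,0x03,0x10,0x09] = 30 a8 ee 30 ba

D0: mem[0x0e..0x14] <- [e2 68 30 ee 38 ba f2]
D1: mem[0x07..0x09] <- [ee 38 ba]
D2: mem[0x11..0x16] <- [0b a8 79 e2 68 30]
query mem[0x16]=0x30, mem[0x12]=0xa8, mem[0x03]=0xee, mem[0x10]=0x30, mem[0x09]=0xba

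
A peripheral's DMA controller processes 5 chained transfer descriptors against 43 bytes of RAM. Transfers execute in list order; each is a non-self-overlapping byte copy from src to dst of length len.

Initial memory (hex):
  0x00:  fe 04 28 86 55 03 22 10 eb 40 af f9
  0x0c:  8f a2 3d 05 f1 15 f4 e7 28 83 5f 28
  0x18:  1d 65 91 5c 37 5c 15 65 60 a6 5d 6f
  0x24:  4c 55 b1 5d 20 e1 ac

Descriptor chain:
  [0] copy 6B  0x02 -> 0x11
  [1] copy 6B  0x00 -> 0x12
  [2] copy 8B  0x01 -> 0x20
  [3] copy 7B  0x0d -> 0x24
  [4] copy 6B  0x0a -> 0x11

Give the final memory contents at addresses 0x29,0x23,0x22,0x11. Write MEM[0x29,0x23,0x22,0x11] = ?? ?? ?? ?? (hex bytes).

MEM[0x29,0x23,0x22,0x11] = fe 55 86 af

[0] 0x02->0x11 len=6 : 28 86 55 03 22 10
[1] 0x00->0x12 len=6 : fe 04 28 86 55 03
[2] 0x01->0x20 len=8 : 04 28 86 55 03 22 10 eb
[3] 0x0d->0x24 len=7 : a2 3d 05 f1 28 fe 04
[4] 0x0a->0x11 len=6 : af f9 8f a2 3d 05
query mem[0x29]=0xfe, mem[0x23]=0x55, mem[0x22]=0x86, mem[0x11]=0xaf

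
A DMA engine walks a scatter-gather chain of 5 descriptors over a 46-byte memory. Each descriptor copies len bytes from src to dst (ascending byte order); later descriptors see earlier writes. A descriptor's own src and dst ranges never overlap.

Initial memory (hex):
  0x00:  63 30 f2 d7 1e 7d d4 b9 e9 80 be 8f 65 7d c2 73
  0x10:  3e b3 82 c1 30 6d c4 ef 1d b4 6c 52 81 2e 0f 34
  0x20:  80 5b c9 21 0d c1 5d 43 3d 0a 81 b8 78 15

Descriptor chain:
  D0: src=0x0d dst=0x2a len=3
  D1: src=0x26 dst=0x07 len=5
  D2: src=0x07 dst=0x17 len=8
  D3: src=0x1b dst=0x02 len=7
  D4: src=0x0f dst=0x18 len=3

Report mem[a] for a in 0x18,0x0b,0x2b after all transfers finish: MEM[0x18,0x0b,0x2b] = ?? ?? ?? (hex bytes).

MEM[0x18,0x0b,0x2b] = 73 7d c2

[0] 0x0d->0x2a len=3 : 7d c2 73
[1] 0x26->0x07 len=5 : 5d 43 3d 0a 7d
[2] 0x07->0x17 len=8 : 5d 43 3d 0a 7d 65 7d c2
[3] 0x1b->0x02 len=7 : 7d 65 7d c2 34 80 5b
[4] 0x0f->0x18 len=3 : 73 3e b3
query mem[0x18]=0x73, mem[0x0b]=0x7d, mem[0x2b]=0xc2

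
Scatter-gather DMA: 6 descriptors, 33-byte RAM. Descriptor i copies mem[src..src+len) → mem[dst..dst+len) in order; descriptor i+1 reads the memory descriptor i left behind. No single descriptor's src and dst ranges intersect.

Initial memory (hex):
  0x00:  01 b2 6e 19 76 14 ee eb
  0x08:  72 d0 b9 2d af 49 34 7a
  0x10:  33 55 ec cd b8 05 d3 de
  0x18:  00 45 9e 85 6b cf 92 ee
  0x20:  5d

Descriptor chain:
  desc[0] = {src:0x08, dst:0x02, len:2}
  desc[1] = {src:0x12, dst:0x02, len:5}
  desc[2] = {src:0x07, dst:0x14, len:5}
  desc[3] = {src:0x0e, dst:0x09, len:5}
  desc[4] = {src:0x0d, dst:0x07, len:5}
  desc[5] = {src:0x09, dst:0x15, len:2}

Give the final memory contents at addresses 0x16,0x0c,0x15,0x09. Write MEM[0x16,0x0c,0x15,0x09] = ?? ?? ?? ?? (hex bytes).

  after D0: wrote 2B at 0x02 = 72d0
  after D1: wrote 5B at 0x02 = eccdb805d3
  after D2: wrote 5B at 0x14 = eb72d0b92d
  after D3: wrote 5B at 0x09 = 347a3355ec
  after D4: wrote 5B at 0x07 = ec347a3355
  after D5: wrote 2B at 0x15 = 7a33
query mem[0x16]=0x33, mem[0x0c]=0x55, mem[0x15]=0x7a, mem[0x09]=0x7a

MEM[0x16,0x0c,0x15,0x09] = 33 55 7a 7a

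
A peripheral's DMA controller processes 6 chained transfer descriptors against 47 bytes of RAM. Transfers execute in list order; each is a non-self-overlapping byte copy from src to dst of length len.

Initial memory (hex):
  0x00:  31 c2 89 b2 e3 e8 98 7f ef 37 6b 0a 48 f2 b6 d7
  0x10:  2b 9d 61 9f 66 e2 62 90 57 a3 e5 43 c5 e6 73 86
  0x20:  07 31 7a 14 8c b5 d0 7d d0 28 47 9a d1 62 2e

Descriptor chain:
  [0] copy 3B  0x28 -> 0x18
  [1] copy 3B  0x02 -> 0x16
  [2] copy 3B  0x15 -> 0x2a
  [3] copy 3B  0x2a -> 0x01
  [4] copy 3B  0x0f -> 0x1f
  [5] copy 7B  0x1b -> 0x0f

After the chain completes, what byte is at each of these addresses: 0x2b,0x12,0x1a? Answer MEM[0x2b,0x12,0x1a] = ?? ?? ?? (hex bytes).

MEM[0x2b,0x12,0x1a] = 89 73 47

#0 dst[0x18+3] := {0xd0,0x28,0x47}
#1 dst[0x16+3] := {0x89,0xb2,0xe3}
#2 dst[0x2a+3] := {0xe2,0x89,0xb2}
#3 dst[0x01+3] := {0xe2,0x89,0xb2}
#4 dst[0x1f+3] := {0xd7,0x2b,0x9d}
#5 dst[0x0f+7] := {0x43,0xc5,0xe6,0x73,0xd7,0x2b,0x9d}
query mem[0x2b]=0x89, mem[0x12]=0x73, mem[0x1a]=0x47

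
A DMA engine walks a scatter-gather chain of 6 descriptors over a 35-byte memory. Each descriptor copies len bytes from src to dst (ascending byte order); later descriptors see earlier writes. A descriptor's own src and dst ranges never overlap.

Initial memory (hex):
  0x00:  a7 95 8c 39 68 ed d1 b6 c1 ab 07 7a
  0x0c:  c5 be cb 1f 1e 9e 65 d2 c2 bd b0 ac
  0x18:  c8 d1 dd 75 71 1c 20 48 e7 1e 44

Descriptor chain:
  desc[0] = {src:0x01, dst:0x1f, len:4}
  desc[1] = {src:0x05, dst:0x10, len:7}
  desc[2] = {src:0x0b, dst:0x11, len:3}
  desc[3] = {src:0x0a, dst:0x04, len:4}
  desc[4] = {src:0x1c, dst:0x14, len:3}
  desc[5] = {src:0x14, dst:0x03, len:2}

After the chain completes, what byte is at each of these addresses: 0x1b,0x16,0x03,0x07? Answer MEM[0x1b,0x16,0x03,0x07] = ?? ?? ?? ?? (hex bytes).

[0] 0x01->0x1f len=4 : 95 8c 39 68
[1] 0x05->0x10 len=7 : ed d1 b6 c1 ab 07 7a
[2] 0x0b->0x11 len=3 : 7a c5 be
[3] 0x0a->0x04 len=4 : 07 7a c5 be
[4] 0x1c->0x14 len=3 : 71 1c 20
[5] 0x14->0x03 len=2 : 71 1c
query mem[0x1b]=0x75, mem[0x16]=0x20, mem[0x03]=0x71, mem[0x07]=0xbe

MEM[0x1b,0x16,0x03,0x07] = 75 20 71 be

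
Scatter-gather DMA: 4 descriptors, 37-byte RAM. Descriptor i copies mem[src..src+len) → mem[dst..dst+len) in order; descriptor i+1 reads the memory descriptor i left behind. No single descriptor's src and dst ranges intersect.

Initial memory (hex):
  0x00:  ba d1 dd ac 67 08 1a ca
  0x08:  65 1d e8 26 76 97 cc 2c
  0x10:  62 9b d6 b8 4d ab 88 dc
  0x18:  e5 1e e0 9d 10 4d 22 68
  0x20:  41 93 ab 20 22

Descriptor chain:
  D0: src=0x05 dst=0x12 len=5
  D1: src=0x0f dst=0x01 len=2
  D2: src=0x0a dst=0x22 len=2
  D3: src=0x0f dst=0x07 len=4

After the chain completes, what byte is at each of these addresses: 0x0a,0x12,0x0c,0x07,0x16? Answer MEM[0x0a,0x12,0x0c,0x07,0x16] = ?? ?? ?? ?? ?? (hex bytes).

MEM[0x0a,0x12,0x0c,0x07,0x16] = 08 08 76 2c 1d

#0 dst[0x12+5] := {0x08,0x1a,0xca,0x65,0x1d}
#1 dst[0x01+2] := {0x2c,0x62}
#2 dst[0x22+2] := {0xe8,0x26}
#3 dst[0x07+4] := {0x2c,0x62,0x9b,0x08}
query mem[0x0a]=0x08, mem[0x12]=0x08, mem[0x0c]=0x76, mem[0x07]=0x2c, mem[0x16]=0x1d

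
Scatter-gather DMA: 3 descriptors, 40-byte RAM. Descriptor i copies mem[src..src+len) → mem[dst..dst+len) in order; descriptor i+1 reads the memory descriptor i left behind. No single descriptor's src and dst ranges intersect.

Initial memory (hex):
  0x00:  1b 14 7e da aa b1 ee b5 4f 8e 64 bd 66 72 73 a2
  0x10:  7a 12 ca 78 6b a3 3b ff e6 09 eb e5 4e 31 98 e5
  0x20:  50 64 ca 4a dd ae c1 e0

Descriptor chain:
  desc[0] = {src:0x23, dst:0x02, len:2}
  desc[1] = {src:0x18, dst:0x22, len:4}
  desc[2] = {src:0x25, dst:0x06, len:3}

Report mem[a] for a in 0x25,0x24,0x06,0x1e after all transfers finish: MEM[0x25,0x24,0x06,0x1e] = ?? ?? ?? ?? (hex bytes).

MEM[0x25,0x24,0x06,0x1e] = e5 eb e5 98

  after D0: wrote 2B at 0x02 = 4add
  after D1: wrote 4B at 0x22 = e609ebe5
  after D2: wrote 3B at 0x06 = e5c1e0
query mem[0x25]=0xe5, mem[0x24]=0xeb, mem[0x06]=0xe5, mem[0x1e]=0x98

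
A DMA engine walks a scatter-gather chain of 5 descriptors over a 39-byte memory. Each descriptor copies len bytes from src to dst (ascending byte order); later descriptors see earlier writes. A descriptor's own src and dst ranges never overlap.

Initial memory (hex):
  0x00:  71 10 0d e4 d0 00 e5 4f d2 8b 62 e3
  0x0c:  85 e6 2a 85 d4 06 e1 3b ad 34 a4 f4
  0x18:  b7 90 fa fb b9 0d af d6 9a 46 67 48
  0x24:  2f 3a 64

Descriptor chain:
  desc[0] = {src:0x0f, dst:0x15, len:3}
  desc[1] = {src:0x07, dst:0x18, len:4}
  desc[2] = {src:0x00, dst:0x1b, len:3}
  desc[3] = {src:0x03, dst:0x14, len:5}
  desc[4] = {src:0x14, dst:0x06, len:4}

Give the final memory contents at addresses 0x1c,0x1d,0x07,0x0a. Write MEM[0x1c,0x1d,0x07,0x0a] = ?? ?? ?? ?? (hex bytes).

#0 dst[0x15+3] := {0x85,0xd4,0x06}
#1 dst[0x18+4] := {0x4f,0xd2,0x8b,0x62}
#2 dst[0x1b+3] := {0x71,0x10,0x0d}
#3 dst[0x14+5] := {0xe4,0xd0,0x00,0xe5,0x4f}
#4 dst[0x06+4] := {0xe4,0xd0,0x00,0xe5}
query mem[0x1c]=0x10, mem[0x1d]=0x0d, mem[0x07]=0xd0, mem[0x0a]=0x62

MEM[0x1c,0x1d,0x07,0x0a] = 10 0d d0 62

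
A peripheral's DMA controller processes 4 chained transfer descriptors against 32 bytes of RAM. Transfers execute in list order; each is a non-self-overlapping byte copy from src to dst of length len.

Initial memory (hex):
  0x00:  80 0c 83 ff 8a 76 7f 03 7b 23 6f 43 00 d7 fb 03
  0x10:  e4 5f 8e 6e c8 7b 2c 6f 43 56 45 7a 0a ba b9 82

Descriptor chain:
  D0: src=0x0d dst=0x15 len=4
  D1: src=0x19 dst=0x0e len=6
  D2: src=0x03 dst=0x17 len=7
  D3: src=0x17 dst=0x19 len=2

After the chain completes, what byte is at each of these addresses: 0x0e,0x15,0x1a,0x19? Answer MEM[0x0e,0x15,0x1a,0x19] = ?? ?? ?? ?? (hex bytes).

#0 dst[0x15+4] := {0xd7,0xfb,0x03,0xe4}
#1 dst[0x0e+6] := {0x56,0x45,0x7a,0x0a,0xba,0xb9}
#2 dst[0x17+7] := {0xff,0x8a,0x76,0x7f,0x03,0x7b,0x23}
#3 dst[0x19+2] := {0xff,0x8a}
query mem[0x0e]=0x56, mem[0x15]=0xd7, mem[0x1a]=0x8a, mem[0x19]=0xff

MEM[0x0e,0x15,0x1a,0x19] = 56 d7 8a ff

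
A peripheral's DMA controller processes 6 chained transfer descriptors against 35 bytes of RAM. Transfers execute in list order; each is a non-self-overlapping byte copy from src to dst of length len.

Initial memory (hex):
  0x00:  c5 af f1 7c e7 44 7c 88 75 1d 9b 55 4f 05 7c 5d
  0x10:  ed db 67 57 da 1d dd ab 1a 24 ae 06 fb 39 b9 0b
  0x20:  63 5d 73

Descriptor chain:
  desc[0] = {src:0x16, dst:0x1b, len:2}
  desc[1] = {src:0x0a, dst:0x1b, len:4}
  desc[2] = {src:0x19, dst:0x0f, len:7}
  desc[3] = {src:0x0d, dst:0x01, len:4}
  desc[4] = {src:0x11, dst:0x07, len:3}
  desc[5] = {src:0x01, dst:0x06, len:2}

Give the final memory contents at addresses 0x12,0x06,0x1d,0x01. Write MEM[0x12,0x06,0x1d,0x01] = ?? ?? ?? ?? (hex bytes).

[0] 0x16->0x1b len=2 : dd ab
[1] 0x0a->0x1b len=4 : 9b 55 4f 05
[2] 0x19->0x0f len=7 : 24 ae 9b 55 4f 05 0b
[3] 0x0d->0x01 len=4 : 05 7c 24 ae
[4] 0x11->0x07 len=3 : 9b 55 4f
[5] 0x01->0x06 len=2 : 05 7c
query mem[0x12]=0x55, mem[0x06]=0x05, mem[0x1d]=0x4f, mem[0x01]=0x05

MEM[0x12,0x06,0x1d,0x01] = 55 05 4f 05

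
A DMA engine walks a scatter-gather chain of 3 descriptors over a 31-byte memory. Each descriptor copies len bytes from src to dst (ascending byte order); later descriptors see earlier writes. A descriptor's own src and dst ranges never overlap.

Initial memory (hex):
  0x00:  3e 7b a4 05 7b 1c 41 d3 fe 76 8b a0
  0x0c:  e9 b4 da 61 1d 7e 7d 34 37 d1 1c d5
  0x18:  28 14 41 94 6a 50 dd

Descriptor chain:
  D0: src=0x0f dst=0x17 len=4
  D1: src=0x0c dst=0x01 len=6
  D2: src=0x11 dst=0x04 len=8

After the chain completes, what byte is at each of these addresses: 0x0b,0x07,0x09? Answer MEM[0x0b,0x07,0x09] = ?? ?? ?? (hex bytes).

#0 dst[0x17+4] := {0x61,0x1d,0x7e,0x7d}
#1 dst[0x01+6] := {0xe9,0xb4,0xda,0x61,0x1d,0x7e}
#2 dst[0x04+8] := {0x7e,0x7d,0x34,0x37,0xd1,0x1c,0x61,0x1d}
query mem[0x0b]=0x1d, mem[0x07]=0x37, mem[0x09]=0x1c

MEM[0x0b,0x07,0x09] = 1d 37 1c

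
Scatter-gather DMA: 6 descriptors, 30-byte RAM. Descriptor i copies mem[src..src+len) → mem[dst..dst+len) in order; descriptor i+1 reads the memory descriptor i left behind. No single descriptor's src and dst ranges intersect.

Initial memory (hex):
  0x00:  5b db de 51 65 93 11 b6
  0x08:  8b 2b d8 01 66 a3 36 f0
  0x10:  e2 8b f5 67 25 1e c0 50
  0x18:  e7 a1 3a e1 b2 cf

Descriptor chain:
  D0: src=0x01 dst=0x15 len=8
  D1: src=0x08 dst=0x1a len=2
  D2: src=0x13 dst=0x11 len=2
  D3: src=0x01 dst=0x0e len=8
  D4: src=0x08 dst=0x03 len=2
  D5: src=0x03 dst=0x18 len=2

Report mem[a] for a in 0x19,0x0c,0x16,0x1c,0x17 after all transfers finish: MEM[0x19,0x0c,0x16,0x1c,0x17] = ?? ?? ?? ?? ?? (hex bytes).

D0: mem[0x15..0x1c] <- [db de 51 65 93 11 b6 8b]
D1: mem[0x1a..0x1b] <- [8b 2b]
D2: mem[0x11..0x12] <- [67 25]
D3: mem[0x0e..0x15] <- [db de 51 65 93 11 b6 8b]
D4: mem[0x03..0x04] <- [8b 2b]
D5: mem[0x18..0x19] <- [8b 2b]
query mem[0x19]=0x2b, mem[0x0c]=0x66, mem[0x16]=0xde, mem[0x1c]=0x8b, mem[0x17]=0x51

MEM[0x19,0x0c,0x16,0x1c,0x17] = 2b 66 de 8b 51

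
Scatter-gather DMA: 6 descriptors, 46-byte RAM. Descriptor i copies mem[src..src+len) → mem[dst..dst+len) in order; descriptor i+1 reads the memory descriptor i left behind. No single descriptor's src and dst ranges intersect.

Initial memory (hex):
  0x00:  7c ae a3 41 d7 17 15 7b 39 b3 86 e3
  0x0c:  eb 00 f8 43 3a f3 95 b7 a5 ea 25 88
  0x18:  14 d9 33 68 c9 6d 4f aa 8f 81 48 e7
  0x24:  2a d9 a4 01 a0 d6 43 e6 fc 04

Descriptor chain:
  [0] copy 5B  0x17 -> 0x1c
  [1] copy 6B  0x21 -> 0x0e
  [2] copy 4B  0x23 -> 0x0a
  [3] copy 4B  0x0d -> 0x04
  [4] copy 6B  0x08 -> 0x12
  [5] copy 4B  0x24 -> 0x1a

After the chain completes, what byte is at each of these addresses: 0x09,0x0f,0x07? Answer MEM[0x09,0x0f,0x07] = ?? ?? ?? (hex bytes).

MEM[0x09,0x0f,0x07] = b3 48 e7

  after D0: wrote 5B at 0x1c = 8814d93368
  after D1: wrote 6B at 0x0e = 8148e72ad9a4
  after D2: wrote 4B at 0x0a = e72ad9a4
  after D3: wrote 4B at 0x04 = a48148e7
  after D4: wrote 6B at 0x12 = 39b3e72ad9a4
  after D5: wrote 4B at 0x1a = 2ad9a401
query mem[0x09]=0xb3, mem[0x0f]=0x48, mem[0x07]=0xe7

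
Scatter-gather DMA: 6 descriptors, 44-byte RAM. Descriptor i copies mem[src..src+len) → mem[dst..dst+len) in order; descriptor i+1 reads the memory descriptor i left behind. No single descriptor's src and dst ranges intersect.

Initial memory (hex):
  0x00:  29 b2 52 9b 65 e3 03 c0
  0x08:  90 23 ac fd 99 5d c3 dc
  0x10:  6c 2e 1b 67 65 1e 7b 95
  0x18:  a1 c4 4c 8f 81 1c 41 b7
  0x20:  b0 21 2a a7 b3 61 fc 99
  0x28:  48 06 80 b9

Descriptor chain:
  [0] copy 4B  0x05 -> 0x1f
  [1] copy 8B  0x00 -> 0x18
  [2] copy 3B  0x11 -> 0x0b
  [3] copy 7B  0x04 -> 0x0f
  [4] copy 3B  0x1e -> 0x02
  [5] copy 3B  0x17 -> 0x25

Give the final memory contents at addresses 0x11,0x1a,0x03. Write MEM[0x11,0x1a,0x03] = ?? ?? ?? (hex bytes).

[0] 0x05->0x1f len=4 : e3 03 c0 90
[1] 0x00->0x18 len=8 : 29 b2 52 9b 65 e3 03 c0
[2] 0x11->0x0b len=3 : 2e 1b 67
[3] 0x04->0x0f len=7 : 65 e3 03 c0 90 23 ac
[4] 0x1e->0x02 len=3 : 03 c0 03
[5] 0x17->0x25 len=3 : 95 29 b2
query mem[0x11]=0x03, mem[0x1a]=0x52, mem[0x03]=0xc0

MEM[0x11,0x1a,0x03] = 03 52 c0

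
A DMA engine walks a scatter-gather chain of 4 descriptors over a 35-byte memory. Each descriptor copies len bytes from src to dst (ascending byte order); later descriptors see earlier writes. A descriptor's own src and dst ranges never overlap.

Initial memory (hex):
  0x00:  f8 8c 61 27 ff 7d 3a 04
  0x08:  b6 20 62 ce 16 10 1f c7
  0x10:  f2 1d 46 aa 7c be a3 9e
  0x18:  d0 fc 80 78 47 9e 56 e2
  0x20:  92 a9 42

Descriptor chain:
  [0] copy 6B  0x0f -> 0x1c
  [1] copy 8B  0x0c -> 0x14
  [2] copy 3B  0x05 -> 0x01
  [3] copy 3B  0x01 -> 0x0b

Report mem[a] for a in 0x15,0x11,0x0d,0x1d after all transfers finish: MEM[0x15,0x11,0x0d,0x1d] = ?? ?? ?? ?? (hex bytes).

MEM[0x15,0x11,0x0d,0x1d] = 10 1d 04 f2

#0 dst[0x1c+6] := {0xc7,0xf2,0x1d,0x46,0xaa,0x7c}
#1 dst[0x14+8] := {0x16,0x10,0x1f,0xc7,0xf2,0x1d,0x46,0xaa}
#2 dst[0x01+3] := {0x7d,0x3a,0x04}
#3 dst[0x0b+3] := {0x7d,0x3a,0x04}
query mem[0x15]=0x10, mem[0x11]=0x1d, mem[0x0d]=0x04, mem[0x1d]=0xf2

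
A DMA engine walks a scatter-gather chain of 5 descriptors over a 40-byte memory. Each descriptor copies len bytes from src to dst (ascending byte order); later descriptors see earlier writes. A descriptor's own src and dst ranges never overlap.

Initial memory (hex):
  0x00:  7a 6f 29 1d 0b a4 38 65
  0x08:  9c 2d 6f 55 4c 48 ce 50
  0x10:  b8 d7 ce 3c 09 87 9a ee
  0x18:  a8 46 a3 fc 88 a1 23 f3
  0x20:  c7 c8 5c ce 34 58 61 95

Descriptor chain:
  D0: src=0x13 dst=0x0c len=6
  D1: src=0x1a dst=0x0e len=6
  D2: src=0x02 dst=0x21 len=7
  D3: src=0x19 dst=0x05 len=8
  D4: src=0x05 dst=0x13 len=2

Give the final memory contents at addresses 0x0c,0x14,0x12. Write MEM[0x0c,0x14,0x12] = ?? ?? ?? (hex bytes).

[0] 0x13->0x0c len=6 : 3c 09 87 9a ee a8
[1] 0x1a->0x0e len=6 : a3 fc 88 a1 23 f3
[2] 0x02->0x21 len=7 : 29 1d 0b a4 38 65 9c
[3] 0x19->0x05 len=8 : 46 a3 fc 88 a1 23 f3 c7
[4] 0x05->0x13 len=2 : 46 a3
query mem[0x0c]=0xc7, mem[0x14]=0xa3, mem[0x12]=0x23

MEM[0x0c,0x14,0x12] = c7 a3 23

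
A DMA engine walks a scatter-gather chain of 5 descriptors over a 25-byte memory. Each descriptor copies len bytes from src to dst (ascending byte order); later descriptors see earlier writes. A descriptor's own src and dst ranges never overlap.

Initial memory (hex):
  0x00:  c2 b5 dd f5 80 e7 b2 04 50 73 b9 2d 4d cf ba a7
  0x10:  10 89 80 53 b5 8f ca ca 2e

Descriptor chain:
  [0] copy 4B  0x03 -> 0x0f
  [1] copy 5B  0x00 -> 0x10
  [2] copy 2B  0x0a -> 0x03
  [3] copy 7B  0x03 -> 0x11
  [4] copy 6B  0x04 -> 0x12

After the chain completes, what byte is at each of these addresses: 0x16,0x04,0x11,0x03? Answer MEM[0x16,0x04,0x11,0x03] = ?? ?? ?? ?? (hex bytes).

#0 dst[0x0f+4] := {0xf5,0x80,0xe7,0xb2}
#1 dst[0x10+5] := {0xc2,0xb5,0xdd,0xf5,0x80}
#2 dst[0x03+2] := {0xb9,0x2d}
#3 dst[0x11+7] := {0xb9,0x2d,0xe7,0xb2,0x04,0x50,0x73}
#4 dst[0x12+6] := {0x2d,0xe7,0xb2,0x04,0x50,0x73}
query mem[0x16]=0x50, mem[0x04]=0x2d, mem[0x11]=0xb9, mem[0x03]=0xb9

MEM[0x16,0x04,0x11,0x03] = 50 2d b9 b9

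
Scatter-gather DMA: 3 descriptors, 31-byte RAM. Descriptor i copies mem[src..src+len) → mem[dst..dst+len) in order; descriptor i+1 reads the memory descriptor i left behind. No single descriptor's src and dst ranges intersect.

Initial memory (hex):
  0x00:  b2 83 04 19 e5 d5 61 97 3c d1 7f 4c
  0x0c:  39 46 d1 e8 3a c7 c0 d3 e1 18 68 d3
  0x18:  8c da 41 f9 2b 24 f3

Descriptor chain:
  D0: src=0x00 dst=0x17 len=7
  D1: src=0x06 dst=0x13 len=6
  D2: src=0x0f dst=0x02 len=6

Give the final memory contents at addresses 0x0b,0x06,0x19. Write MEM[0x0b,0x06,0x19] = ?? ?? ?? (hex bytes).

MEM[0x0b,0x06,0x19] = 4c 61 04

D0: mem[0x17..0x1d] <- [b2 83 04 19 e5 d5 61]
D1: mem[0x13..0x18] <- [61 97 3c d1 7f 4c]
D2: mem[0x02..0x07] <- [e8 3a c7 c0 61 97]
query mem[0x0b]=0x4c, mem[0x06]=0x61, mem[0x19]=0x04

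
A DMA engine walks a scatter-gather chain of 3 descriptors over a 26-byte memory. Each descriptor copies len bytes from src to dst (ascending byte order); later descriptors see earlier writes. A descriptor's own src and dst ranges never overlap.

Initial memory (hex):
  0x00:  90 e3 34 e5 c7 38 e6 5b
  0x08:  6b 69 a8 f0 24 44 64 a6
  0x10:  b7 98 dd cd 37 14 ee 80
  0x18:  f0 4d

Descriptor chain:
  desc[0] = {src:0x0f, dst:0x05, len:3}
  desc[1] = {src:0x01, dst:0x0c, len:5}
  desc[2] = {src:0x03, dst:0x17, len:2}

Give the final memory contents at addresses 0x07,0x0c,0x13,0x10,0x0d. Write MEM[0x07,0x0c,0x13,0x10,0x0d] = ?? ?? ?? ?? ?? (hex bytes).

#0 dst[0x05+3] := {0xa6,0xb7,0x98}
#1 dst[0x0c+5] := {0xe3,0x34,0xe5,0xc7,0xa6}
#2 dst[0x17+2] := {0xe5,0xc7}
query mem[0x07]=0x98, mem[0x0c]=0xe3, mem[0x13]=0xcd, mem[0x10]=0xa6, mem[0x0d]=0x34

MEM[0x07,0x0c,0x13,0x10,0x0d] = 98 e3 cd a6 34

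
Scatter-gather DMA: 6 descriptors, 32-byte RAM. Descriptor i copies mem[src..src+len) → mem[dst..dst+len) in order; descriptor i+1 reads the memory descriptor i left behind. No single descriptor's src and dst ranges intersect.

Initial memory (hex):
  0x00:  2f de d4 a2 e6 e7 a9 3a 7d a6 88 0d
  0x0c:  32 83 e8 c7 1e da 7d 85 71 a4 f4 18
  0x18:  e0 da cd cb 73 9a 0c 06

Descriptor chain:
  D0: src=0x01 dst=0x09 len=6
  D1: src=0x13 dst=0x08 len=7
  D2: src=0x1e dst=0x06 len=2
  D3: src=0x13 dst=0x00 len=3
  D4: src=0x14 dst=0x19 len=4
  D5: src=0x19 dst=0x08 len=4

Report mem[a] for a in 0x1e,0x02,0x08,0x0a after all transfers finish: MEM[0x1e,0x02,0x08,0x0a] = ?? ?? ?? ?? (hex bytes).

MEM[0x1e,0x02,0x08,0x0a] = 0c a4 71 f4

  after D0: wrote 6B at 0x09 = ded4a2e6e7a9
  after D1: wrote 7B at 0x08 = 8571a4f418e0da
  after D2: wrote 2B at 0x06 = 0c06
  after D3: wrote 3B at 0x00 = 8571a4
  after D4: wrote 4B at 0x19 = 71a4f418
  after D5: wrote 4B at 0x08 = 71a4f418
query mem[0x1e]=0x0c, mem[0x02]=0xa4, mem[0x08]=0x71, mem[0x0a]=0xf4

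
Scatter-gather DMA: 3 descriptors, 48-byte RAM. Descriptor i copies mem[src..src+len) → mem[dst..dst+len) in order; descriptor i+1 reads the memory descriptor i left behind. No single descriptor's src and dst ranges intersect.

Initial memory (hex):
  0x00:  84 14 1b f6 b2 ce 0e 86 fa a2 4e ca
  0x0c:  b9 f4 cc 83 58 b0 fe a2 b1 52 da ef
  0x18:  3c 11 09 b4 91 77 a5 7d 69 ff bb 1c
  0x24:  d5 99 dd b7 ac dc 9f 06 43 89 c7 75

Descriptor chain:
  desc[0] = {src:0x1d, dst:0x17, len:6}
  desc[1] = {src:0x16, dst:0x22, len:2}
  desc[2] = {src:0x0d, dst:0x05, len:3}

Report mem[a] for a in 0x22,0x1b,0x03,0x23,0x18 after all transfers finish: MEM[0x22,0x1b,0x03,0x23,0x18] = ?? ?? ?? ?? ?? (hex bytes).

[0] 0x1d->0x17 len=6 : 77 a5 7d 69 ff bb
[1] 0x16->0x22 len=2 : da 77
[2] 0x0d->0x05 len=3 : f4 cc 83
query mem[0x22]=0xda, mem[0x1b]=0xff, mem[0x03]=0xf6, mem[0x23]=0x77, mem[0x18]=0xa5

MEM[0x22,0x1b,0x03,0x23,0x18] = da ff f6 77 a5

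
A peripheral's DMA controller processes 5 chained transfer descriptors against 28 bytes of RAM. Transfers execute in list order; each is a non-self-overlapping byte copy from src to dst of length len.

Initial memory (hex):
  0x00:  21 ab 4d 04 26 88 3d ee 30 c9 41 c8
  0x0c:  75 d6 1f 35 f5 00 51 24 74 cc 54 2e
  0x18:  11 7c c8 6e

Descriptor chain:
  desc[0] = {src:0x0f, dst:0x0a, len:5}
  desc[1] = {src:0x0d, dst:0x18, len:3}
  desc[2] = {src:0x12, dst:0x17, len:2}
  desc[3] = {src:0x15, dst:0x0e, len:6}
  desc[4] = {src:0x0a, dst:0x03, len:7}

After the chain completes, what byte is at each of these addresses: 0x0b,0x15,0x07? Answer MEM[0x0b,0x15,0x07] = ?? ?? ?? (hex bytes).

MEM[0x0b,0x15,0x07] = f5 cc cc

D0: mem[0x0a..0x0e] <- [35 f5 00 51 24]
D1: mem[0x18..0x1a] <- [51 24 35]
D2: mem[0x17..0x18] <- [51 24]
D3: mem[0x0e..0x13] <- [cc 54 51 24 24 35]
D4: mem[0x03..0x09] <- [35 f5 00 51 cc 54 51]
query mem[0x0b]=0xf5, mem[0x15]=0xcc, mem[0x07]=0xcc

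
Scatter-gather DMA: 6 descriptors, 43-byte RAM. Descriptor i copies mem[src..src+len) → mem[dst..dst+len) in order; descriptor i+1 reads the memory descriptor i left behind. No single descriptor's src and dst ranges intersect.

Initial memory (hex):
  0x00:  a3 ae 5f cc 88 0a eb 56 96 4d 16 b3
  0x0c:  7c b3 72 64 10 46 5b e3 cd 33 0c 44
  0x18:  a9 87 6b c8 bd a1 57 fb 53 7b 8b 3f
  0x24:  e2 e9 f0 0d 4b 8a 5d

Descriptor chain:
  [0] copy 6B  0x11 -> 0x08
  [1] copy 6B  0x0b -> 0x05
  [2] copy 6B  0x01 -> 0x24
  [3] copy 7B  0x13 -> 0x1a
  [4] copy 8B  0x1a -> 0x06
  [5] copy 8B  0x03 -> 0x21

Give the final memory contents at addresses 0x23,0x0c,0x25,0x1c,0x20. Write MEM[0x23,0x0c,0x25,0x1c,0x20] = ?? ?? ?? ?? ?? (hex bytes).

MEM[0x23,0x0c,0x25,0x1c,0x20] = cd 87 cd 33 87

#0 dst[0x08+6] := {0x46,0x5b,0xe3,0xcd,0x33,0x0c}
#1 dst[0x05+6] := {0xcd,0x33,0x0c,0x72,0x64,0x10}
#2 dst[0x24+6] := {0xae,0x5f,0xcc,0x88,0xcd,0x33}
#3 dst[0x1a+7] := {0xe3,0xcd,0x33,0x0c,0x44,0xa9,0x87}
#4 dst[0x06+8] := {0xe3,0xcd,0x33,0x0c,0x44,0xa9,0x87,0x7b}
#5 dst[0x21+8] := {0xcc,0x88,0xcd,0xe3,0xcd,0x33,0x0c,0x44}
query mem[0x23]=0xcd, mem[0x0c]=0x87, mem[0x25]=0xcd, mem[0x1c]=0x33, mem[0x20]=0x87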